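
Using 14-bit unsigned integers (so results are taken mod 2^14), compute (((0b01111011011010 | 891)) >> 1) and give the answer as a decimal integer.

4093

0b01111011011010 = 01111011011010
891 = 00001101111011
→ | → 01111111111011 = 8187
→ >> 1 → 00111111111101 = 4093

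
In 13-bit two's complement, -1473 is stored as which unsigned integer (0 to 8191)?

1473 in 13 bits: 0010111000001
Invert: 1101000111110
Add 1:  1101000111111 = 6719
(Check: 2^13 - 1473 = 8192 - 1473 = 6719.)

6719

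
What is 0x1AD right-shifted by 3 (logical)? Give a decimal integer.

53

0x1AD = 110101101
shift right by 3 → 000110101 = 53
(equivalently, floor(429 / 8))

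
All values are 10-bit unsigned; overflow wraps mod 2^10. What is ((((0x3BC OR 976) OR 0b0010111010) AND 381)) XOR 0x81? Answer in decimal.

509

0x3BC = 1110111100
976 = 1111010000
→ OR → 1111111100 = 1020
0b0010111010 = 0010111010
→ OR → 1111111110 = 1022
381 = 0101111101
→ AND → 0101111100 = 380
0x81 = 0010000001
→ XOR → 0111111101 = 509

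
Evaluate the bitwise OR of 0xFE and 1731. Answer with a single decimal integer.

1791

0xFE = 00011111110
1731 = 11011000011
 OR → 11011111111 = 1791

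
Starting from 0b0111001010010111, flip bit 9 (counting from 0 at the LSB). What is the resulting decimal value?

28823

x = 0111001010010111
bit 9 is currently 1; toggle it via x ^ (1 << 9) = x ^ 512
→ 0111000010010111 = 28823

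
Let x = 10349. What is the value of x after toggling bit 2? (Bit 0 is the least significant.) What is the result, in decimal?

10345

x = 10100001101101
bit 2 is currently 1; toggle it via x ^ (1 << 2) = x ^ 4
→ 10100001101001 = 10345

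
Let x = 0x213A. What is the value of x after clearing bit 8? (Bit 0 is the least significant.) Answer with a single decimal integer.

8250

x = 010000100111010
bit 8 is currently 1; clear it via x & ~(1 << 8) = x & ~256
→ 010000000111010 = 8250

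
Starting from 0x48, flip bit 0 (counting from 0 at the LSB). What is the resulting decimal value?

x = 00001001000
bit 0 is currently 0; toggle it via x ^ (1 << 0) = x ^ 1
→ 00001001001 = 73

73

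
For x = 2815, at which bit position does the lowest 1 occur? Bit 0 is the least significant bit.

0

2815 = 101011111111
Trailing zeros: 0, so the lowest set bit is bit 0 (value 1).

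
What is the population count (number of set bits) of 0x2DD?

7

0x2DD = 1011011101
Count the 1s: 1 + 1 + 1 + 1 + 1 + 1 + 1 = 7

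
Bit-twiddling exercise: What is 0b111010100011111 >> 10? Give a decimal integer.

29

x = 111010100011111
shift right by 10 → 000000000011101 = 29
(equivalently, floor(29983 / 1024))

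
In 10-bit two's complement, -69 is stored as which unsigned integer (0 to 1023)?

69 in 10 bits: 0001000101
Invert: 1110111010
Add 1:  1110111011 = 955
(Check: 2^10 - 69 = 1024 - 69 = 955.)

955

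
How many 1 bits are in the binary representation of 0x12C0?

0x12C0 = 1001011000000
Count the 1s: 1 + 1 + 1 + 1 = 4

4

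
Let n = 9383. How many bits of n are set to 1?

9383 = 10010010100111
Count the 1s: 1 + 1 + 1 + 1 + 1 + 1 + 1 = 7

7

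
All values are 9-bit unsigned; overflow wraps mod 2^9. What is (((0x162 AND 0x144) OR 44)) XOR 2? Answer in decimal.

0x162 = 101100010
0x144 = 101000100
→ AND → 101000000 = 320
44 = 000101100
→ OR → 101101100 = 364
2 = 000000010
→ XOR → 101101110 = 366

366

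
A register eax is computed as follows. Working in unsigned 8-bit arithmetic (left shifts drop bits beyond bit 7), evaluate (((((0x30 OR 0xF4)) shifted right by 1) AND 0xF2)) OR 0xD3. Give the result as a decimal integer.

0x30 = 00110000
0xF4 = 11110100
→ OR → 11110100 = 244
→ shifted right by 1 → 01111010 = 122
0xF2 = 11110010
→ AND → 01110010 = 114
0xD3 = 11010011
→ OR → 11110011 = 243

243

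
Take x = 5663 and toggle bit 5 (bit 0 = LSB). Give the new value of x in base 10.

5695

x = 1011000011111
bit 5 is currently 0; toggle it via x ^ (1 << 5) = x ^ 32
→ 1011000111111 = 5695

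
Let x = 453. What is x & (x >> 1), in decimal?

x = 111000101 = 453
x>>1 = 011100010
AND  = 011000000 = 192
(x & (x >> 1) has a 1 wherever x has two consecutive 1 bits.)

192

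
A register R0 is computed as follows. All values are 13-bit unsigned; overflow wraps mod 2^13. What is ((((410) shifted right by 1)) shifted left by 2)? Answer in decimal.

410 = 0000110011010
→ shifted right by 1 → 0000011001101 = 205
→ shifted left by 2 (mod 2^13) → 0001100110100 = 820

820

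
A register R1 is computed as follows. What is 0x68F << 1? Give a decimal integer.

0x68F = 011010001111
shift left by 1 → 110100011110 = 3358
(equivalently, 1679 × 2^1 = 1679 × 2)

3358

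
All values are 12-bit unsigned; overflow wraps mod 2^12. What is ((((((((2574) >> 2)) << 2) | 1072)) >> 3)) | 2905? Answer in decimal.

2574 = 101000001110
→ >> 2 → 001010000011 = 643
→ << 2 (mod 2^12) → 101000001100 = 2572
1072 = 010000110000
→ | → 111000111100 = 3644
→ >> 3 → 000111000111 = 455
2905 = 101101011001
→ | → 101111011111 = 3039

3039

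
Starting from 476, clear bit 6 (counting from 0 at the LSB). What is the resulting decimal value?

x = 0111011100
bit 6 is currently 1; clear it via x & ~(1 << 6) = x & ~64
→ 0110011100 = 412

412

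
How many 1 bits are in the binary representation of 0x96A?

6

0x96A = 100101101010
Count the 1s: 1 + 1 + 1 + 1 + 1 + 1 = 6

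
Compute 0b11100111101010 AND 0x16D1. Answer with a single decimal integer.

a = 11100111101010
0x16D1 = 01011011010001
AND → 01000011000000 = 4288

4288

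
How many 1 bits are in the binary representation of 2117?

4

2117 = 100001000101
Count the 1s: 1 + 1 + 1 + 1 = 4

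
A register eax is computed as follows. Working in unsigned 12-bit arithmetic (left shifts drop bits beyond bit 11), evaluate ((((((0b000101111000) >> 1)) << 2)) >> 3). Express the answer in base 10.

94

0b000101111000 = 000101111000
→ >> 1 → 000010111100 = 188
→ << 2 (mod 2^12) → 001011110000 = 752
→ >> 3 → 000001011110 = 94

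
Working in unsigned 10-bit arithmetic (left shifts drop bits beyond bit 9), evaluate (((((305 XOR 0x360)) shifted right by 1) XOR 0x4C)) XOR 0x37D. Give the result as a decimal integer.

305 = 0100110001
0x360 = 1101100000
→ XOR → 1001010001 = 593
→ shifted right by 1 → 0100101000 = 296
0x4C = 0001001100
→ XOR → 0101100100 = 356
0x37D = 1101111101
→ XOR → 1000011001 = 537

537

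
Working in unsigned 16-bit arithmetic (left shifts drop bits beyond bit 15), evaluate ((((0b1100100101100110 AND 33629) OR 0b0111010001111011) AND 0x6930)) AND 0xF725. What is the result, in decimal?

0b1100100101100110 = 1100100101100110
33629 = 1000001101011101
→ AND → 1000000101000100 = 33092
0b0111010001111011 = 0111010001111011
→ OR → 1111010101111111 = 62847
0x6930 = 0110100100110000
→ AND → 0110000100110000 = 24880
0xF725 = 1111011100100101
→ AND → 0110000100100000 = 24864

24864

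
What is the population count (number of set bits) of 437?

6

437 = 110110101
Count the 1s: 1 + 1 + 1 + 1 + 1 + 1 = 6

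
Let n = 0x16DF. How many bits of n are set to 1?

0x16DF = 1011011011111
Count the 1s: 1 + 1 + 1 + 1 + 1 + 1 + 1 + 1 + 1 + 1 = 10

10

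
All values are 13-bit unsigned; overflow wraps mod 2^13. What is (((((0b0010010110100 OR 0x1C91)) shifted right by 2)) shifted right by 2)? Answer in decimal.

0b0010010110100 = 0010010110100
0x1C91 = 1110010010001
→ OR → 1110010110101 = 7349
→ shifted right by 2 → 0011100101101 = 1837
→ shifted right by 2 → 0000111001011 = 459

459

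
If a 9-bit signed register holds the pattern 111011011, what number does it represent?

pattern = 111011011 (MSB is 1 ⇒ negative)
Invert: 000100100, add 1 → 000100101 = 37, so the value is -37.
(Equivalently: 475 - 2^9 = 475 - 512 = -37.)

-37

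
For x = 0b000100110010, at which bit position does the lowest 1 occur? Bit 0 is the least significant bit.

0b000100110010 = 100110010
Trailing zeros: 1, so the lowest set bit is bit 1 (value 2).

1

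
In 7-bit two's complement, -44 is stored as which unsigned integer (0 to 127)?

84

44 in 7 bits: 0101100
Invert: 1010011
Add 1:  1010100 = 84
(Check: 2^7 - 44 = 128 - 44 = 84.)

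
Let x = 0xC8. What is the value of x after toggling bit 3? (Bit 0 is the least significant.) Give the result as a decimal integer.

x = 011001000
bit 3 is currently 1; toggle it via x ^ (1 << 3) = x ^ 8
→ 011000000 = 192

192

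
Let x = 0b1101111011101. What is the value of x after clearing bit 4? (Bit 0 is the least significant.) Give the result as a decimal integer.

7117

x = 1101111011101
bit 4 is currently 1; clear it via x & ~(1 << 4) = x & ~16
→ 1101111001101 = 7117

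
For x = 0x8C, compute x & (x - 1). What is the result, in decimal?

136

x = 10001100 = 140
x - 1 = 10001011
AND   = 10001000 = 136
(x & (x - 1) clears the lowest set bit of x.)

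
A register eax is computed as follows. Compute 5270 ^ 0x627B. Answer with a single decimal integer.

30445

5270 = 001010010010110
0x627B = 110001001111011
XOR → 111011011101101 = 30445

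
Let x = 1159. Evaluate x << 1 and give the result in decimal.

1159 = 010010000111
shift left by 1 → 100100001110 = 2318
(equivalently, 1159 × 2^1 = 1159 × 2)

2318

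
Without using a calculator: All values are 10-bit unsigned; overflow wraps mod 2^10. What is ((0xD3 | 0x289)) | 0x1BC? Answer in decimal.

1023

0xD3 = 0011010011
0x289 = 1010001001
→ | → 1011011011 = 731
0x1BC = 0110111100
→ | → 1111111111 = 1023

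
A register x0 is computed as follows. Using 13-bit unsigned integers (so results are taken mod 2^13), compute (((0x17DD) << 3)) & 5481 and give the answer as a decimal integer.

5224

0x17DD = 1011111011101
→ << 3 (mod 2^13) → 1111011101000 = 7912
5481 = 1010101101001
→ & → 1010001101000 = 5224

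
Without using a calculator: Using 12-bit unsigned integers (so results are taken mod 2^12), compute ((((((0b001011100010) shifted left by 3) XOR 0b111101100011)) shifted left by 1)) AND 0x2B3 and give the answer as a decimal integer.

0b001011100010 = 001011100010
→ shifted left by 3 (mod 2^12) → 011100010000 = 1808
0b111101100011 = 111101100011
→ XOR → 100001110011 = 2163
→ shifted left by 1 (mod 2^12) → 000011100110 = 230
0x2B3 = 001010110011
→ AND → 000010100010 = 162

162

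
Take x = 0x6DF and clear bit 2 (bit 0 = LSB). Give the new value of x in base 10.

1755

x = 00011011011111
bit 2 is currently 1; clear it via x & ~(1 << 2) = x & ~4
→ 00011011011011 = 1755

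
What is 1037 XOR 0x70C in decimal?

769

1037 = 10000001101
0x70C = 11100001100
XOR → 01100000001 = 769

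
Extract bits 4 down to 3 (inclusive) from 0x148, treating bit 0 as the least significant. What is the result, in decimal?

v = 0101001000
Shift right by 3: 0101001
Mask low 2 bits: 01 = 1

1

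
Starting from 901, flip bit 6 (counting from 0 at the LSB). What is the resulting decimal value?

965

x = 01110000101
bit 6 is currently 0; toggle it via x ^ (1 << 6) = x ^ 64
→ 01111000101 = 965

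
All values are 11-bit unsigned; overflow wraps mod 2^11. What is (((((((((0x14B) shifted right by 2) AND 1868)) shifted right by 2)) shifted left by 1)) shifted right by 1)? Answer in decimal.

16

0x14B = 00101001011
→ shifted right by 2 → 00001010010 = 82
1868 = 11101001100
→ AND → 00001000000 = 64
→ shifted right by 2 → 00000010000 = 16
→ shifted left by 1 (mod 2^11) → 00000100000 = 32
→ shifted right by 1 → 00000010000 = 16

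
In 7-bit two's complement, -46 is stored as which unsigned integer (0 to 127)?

82

46 in 7 bits: 0101110
Invert: 1010001
Add 1:  1010010 = 82
(Check: 2^7 - 46 = 128 - 46 = 82.)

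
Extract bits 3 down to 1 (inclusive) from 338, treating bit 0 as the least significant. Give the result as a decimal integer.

v = 0101010010
Shift right by 1: 010101001
Mask low 3 bits: 001 = 1

1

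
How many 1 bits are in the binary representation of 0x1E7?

0x1E7 = 111100111
Count the 1s: 1 + 1 + 1 + 1 + 1 + 1 + 1 = 7

7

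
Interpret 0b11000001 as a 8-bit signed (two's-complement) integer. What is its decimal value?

-63

pattern = 11000001 (MSB is 1 ⇒ negative)
Invert: 00111110, add 1 → 00111111 = 63, so the value is -63.
(Equivalently: 193 - 2^8 = 193 - 256 = -63.)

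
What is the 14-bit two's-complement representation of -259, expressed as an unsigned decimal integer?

259 in 14 bits: 00000100000011
Invert: 11111011111100
Add 1:  11111011111101 = 16125
(Check: 2^14 - 259 = 16384 - 259 = 16125.)

16125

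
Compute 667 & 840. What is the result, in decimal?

520

667 = 1010011011
840 = 1101001000
AND → 1000001000 = 520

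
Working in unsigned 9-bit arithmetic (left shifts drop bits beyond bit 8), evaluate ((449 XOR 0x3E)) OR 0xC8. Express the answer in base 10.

511

449 = 111000001
0x3E = 000111110
→ XOR → 111111111 = 511
0xC8 = 011001000
→ OR → 111111111 = 511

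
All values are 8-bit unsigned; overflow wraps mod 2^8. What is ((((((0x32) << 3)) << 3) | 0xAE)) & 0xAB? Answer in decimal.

170

0x32 = 00110010
→ << 3 (mod 2^8) → 10010000 = 144
→ << 3 (mod 2^8) → 10000000 = 128
0xAE = 10101110
→ | → 10101110 = 174
0xAB = 10101011
→ & → 10101010 = 170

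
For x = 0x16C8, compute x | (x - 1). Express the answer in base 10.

x = 1011011001000 = 5832
x - 1 = 1011011000111
OR    = 1011011001111 = 5839
(x | (x - 1) sets all bits below the lowest set bit.)

5839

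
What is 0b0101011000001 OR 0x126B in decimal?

6891

a = 0101011000001
0x126B = 1001001101011
 OR → 1101011101011 = 6891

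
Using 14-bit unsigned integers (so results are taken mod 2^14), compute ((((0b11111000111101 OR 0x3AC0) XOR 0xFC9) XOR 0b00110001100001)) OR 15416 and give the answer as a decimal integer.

15741

0b11111000111101 = 11111000111101
0x3AC0 = 11101011000000
→ OR → 11111011111101 = 16125
0xFC9 = 00111111001001
→ XOR → 11000100110100 = 12596
0b00110001100001 = 00110001100001
→ XOR → 11110101010101 = 15701
15416 = 11110000111000
→ OR → 11110101111101 = 15741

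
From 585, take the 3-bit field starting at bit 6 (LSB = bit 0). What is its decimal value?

v = 0001001001001
Shift right by 6: 0001001
Mask low 3 bits: 001 = 1

1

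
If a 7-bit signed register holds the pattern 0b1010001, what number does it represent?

pattern = 1010001 (MSB is 1 ⇒ negative)
Invert: 0101110, add 1 → 0101111 = 47, so the value is -47.
(Equivalently: 81 - 2^7 = 81 - 128 = -47.)

-47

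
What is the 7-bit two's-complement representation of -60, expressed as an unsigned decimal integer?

68

60 in 7 bits: 0111100
Invert: 1000011
Add 1:  1000100 = 68
(Check: 2^7 - 60 = 128 - 60 = 68.)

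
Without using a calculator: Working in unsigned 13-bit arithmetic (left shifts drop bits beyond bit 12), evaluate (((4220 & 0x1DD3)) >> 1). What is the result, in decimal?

2088

4220 = 1000001111100
0x1DD3 = 1110111010011
→ & → 1000001010000 = 4176
→ >> 1 → 0100000101000 = 2088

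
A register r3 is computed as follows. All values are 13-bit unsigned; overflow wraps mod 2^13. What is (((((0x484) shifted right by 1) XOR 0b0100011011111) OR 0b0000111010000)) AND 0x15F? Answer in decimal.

349

0x484 = 0010010000100
→ shifted right by 1 → 0001001000010 = 578
0b0100011011111 = 0100011011111
→ XOR → 0101010011101 = 2717
0b0000111010000 = 0000111010000
→ OR → 0101111011101 = 3037
0x15F = 0000101011111
→ AND → 0000101011101 = 349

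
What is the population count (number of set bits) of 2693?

2693 = 101010000101
Count the 1s: 1 + 1 + 1 + 1 + 1 = 5

5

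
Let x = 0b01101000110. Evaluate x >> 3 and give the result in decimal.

104

x = 1101000110
shift right by 3 → 0001101000 = 104
(equivalently, floor(838 / 8))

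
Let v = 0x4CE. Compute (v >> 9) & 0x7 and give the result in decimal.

2

v = 00010011001110
Shift right by 9: 00010
Mask low 3 bits: 010 = 2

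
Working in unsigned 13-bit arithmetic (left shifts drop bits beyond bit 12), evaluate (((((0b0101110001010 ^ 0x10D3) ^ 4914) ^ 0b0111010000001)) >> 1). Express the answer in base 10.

885

0b0101110001010 = 0101110001010
0x10D3 = 1000011010011
→ ^ → 1101101011001 = 7001
4914 = 1001100110010
→ ^ → 0100001101011 = 2155
0b0111010000001 = 0111010000001
→ ^ → 0011011101010 = 1770
→ >> 1 → 0001101110101 = 885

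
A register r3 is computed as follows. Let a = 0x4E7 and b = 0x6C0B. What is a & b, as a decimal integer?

1027

0x4E7 = 000010011100111
0x6C0B = 110110000001011
AND → 000010000000011 = 1027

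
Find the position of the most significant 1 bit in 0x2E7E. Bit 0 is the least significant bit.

0x2E7E = 10111001111110
The topmost 1 is at position 13 (since 2^13 = 8192 ≤ 11902 < 16384).

13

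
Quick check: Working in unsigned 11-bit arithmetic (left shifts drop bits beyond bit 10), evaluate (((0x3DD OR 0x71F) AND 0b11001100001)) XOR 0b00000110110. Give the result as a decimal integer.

0x3DD = 01111011101
0x71F = 11100011111
→ OR → 11111011111 = 2015
0b11001100001 = 11001100001
→ AND → 11001000001 = 1601
0b00000110110 = 00000110110
→ XOR → 11001110111 = 1655

1655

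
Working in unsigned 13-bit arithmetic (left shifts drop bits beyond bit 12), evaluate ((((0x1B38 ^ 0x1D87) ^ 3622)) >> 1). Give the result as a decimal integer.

0x1B38 = 1101100111000
0x1D87 = 1110110000111
→ ^ → 0011010111111 = 1727
3622 = 0111000100110
→ ^ → 0100010011001 = 2201
→ >> 1 → 0010001001100 = 1100

1100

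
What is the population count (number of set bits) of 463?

463 = 111001111
Count the 1s: 1 + 1 + 1 + 1 + 1 + 1 + 1 = 7

7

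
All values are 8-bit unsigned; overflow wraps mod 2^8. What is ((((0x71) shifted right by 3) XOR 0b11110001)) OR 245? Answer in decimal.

255

0x71 = 01110001
→ shifted right by 3 → 00001110 = 14
0b11110001 = 11110001
→ XOR → 11111111 = 255
245 = 11110101
→ OR → 11111111 = 255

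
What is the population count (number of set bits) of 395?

395 = 110001011
Count the 1s: 1 + 1 + 1 + 1 + 1 = 5

5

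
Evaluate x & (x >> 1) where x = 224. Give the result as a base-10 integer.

96

x = 11100000 = 224
x>>1 = 01110000
AND  = 01100000 = 96
(x & (x >> 1) has a 1 wherever x has two consecutive 1 bits.)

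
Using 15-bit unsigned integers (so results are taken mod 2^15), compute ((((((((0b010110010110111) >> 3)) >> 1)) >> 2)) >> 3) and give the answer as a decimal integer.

22

0b010110010110111 = 010110010110111
→ >> 3 → 000010110010110 = 1430
→ >> 1 → 000001011001011 = 715
→ >> 2 → 000000010110010 = 178
→ >> 3 → 000000000010110 = 22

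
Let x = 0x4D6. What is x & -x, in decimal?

x = 10011010110 = 1238
-x (two's complement) = …01100101010
AND   = 00000000010 = 2
(x & -x isolates the lowest set bit of x.)

2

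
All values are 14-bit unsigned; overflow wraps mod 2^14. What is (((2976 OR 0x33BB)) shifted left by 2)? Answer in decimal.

12012

2976 = 00101110100000
0x33BB = 11001110111011
→ OR → 11101110111011 = 15291
→ shifted left by 2 (mod 2^14) → 10111011101100 = 12012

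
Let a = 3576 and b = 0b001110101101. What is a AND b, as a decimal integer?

424

3576 = 110111111000
b = 001110101101
AND → 000110101000 = 424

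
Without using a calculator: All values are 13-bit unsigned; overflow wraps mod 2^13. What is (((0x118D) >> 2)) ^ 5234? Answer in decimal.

4113

0x118D = 1000110001101
→ >> 2 → 0010001100011 = 1123
5234 = 1010001110010
→ ^ → 1000000010001 = 4113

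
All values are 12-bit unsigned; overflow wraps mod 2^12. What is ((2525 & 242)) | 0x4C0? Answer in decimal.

2525 = 100111011101
242 = 000011110010
→ & → 000011010000 = 208
0x4C0 = 010011000000
→ | → 010011010000 = 1232

1232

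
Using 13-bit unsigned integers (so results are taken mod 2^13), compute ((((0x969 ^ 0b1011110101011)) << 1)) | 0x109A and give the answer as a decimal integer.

0x969 = 0100101101001
0b1011110101011 = 1011110101011
→ ^ → 1111011000010 = 7874
→ << 1 (mod 2^13) → 1110110000100 = 7556
0x109A = 1000010011010
→ | → 1110110011110 = 7582

7582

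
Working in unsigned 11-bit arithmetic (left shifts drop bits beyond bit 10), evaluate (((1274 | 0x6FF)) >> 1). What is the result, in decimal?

1274 = 10011111010
0x6FF = 11011111111
→ | → 11011111111 = 1791
→ >> 1 → 01101111111 = 895

895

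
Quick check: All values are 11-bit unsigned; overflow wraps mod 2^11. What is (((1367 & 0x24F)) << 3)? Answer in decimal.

1367 = 10101010111
0x24F = 01001001111
→ & → 00001000111 = 71
→ << 3 (mod 2^11) → 01000111000 = 568

568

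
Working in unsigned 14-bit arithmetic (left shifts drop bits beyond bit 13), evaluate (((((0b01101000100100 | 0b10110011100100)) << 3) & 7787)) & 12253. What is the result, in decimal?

0b01101000100100 = 01101000100100
0b10110011100100 = 10110011100100
→ | → 11111011100100 = 16100
→ << 3 (mod 2^14) → 11011100100000 = 14112
7787 = 01111001101011
→ & → 01011000100000 = 5664
12253 = 10111111011101
→ & → 00011000000000 = 1536

1536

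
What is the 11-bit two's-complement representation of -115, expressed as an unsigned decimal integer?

1933

115 in 11 bits: 00001110011
Invert: 11110001100
Add 1:  11110001101 = 1933
(Check: 2^11 - 115 = 2048 - 115 = 1933.)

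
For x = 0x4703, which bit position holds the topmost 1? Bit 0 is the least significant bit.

14

0x4703 = 100011100000011
The topmost 1 is at position 14 (since 2^14 = 16384 ≤ 18179 < 32768).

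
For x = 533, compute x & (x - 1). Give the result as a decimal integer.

x = 1000010101 = 533
x - 1 = 1000010100
AND   = 1000010100 = 532
(x & (x - 1) clears the lowest set bit of x.)

532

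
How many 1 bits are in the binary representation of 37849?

9

37849 = 1001001111011001
Count the 1s: 1 + 1 + 1 + 1 + 1 + 1 + 1 + 1 + 1 = 9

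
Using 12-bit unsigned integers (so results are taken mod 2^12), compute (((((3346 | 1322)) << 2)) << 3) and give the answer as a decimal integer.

1856

3346 = 110100010010
1322 = 010100101010
→ | → 110100111010 = 3386
→ << 2 (mod 2^12) → 010011101000 = 1256
→ << 3 (mod 2^12) → 011101000000 = 1856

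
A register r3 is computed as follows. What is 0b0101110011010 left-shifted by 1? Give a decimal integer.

x = 0101110011010
shift left by 1 → 1011100110100 = 5940
(equivalently, 2970 × 2^1 = 2970 × 2)

5940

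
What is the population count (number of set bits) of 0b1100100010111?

n = 1100100010111
Count the 1s: 1 + 1 + 1 + 1 + 1 + 1 + 1 = 7

7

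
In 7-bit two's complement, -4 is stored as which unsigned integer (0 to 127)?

4 in 7 bits: 0000100
Invert: 1111011
Add 1:  1111100 = 124
(Check: 2^7 - 4 = 128 - 4 = 124.)

124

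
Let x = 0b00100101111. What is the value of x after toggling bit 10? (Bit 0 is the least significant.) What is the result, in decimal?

x = 00100101111
bit 10 is currently 0; toggle it via x ^ (1 << 10) = x ^ 1024
→ 10100101111 = 1327

1327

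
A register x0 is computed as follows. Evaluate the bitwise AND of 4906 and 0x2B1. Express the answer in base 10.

4906 = 1001100101010
0x2B1 = 0001010110001
AND → 0001000100000 = 544

544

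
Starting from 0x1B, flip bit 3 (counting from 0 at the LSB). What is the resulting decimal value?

19

x = 00011011
bit 3 is currently 1; toggle it via x ^ (1 << 3) = x ^ 8
→ 00010011 = 19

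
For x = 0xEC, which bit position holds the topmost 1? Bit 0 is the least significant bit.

0xEC = 11101100
The topmost 1 is at position 7 (since 2^7 = 128 ≤ 236 < 256).

7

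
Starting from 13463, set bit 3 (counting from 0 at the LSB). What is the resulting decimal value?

x = 11010010010111
bit 3 is currently 0; set it via x | (1 << 3) = x | 8
→ 11010010011111 = 13471

13471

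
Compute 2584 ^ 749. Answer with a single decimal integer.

2293

2584 = 101000011000
749 = 001011101101
XOR → 100011110101 = 2293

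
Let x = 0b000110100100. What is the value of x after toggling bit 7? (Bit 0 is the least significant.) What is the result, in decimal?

x = 000110100100
bit 7 is currently 1; toggle it via x ^ (1 << 7) = x ^ 128
→ 000100100100 = 292

292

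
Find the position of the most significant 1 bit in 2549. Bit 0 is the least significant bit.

2549 = 100111110101
The topmost 1 is at position 11 (since 2^11 = 2048 ≤ 2549 < 4096).

11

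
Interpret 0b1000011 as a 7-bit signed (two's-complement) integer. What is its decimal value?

-61

pattern = 1000011 (MSB is 1 ⇒ negative)
Invert: 0111100, add 1 → 0111101 = 61, so the value is -61.
(Equivalently: 67 - 2^7 = 67 - 128 = -61.)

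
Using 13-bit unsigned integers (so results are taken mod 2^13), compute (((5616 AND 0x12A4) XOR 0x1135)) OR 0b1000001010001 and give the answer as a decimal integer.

4565

5616 = 1010111110000
0x12A4 = 1001010100100
→ AND → 1000010100000 = 4256
0x1135 = 1000100110101
→ XOR → 0000110010101 = 405
0b1000001010001 = 1000001010001
→ OR → 1000111010101 = 4565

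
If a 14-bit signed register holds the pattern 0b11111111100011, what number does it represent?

-29

pattern = 11111111100011 (MSB is 1 ⇒ negative)
Invert: 00000000011100, add 1 → 00000000011101 = 29, so the value is -29.
(Equivalently: 16355 - 2^14 = 16355 - 16384 = -29.)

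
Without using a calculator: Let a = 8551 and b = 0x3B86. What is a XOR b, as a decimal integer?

6881

8551 = 10000101100111
0x3B86 = 11101110000110
XOR → 01101011100001 = 6881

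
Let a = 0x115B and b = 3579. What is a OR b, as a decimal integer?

7675

0x115B = 1000101011011
3579 = 0110111111011
 OR → 1110111111011 = 7675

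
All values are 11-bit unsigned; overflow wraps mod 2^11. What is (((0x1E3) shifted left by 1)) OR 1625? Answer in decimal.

2015

0x1E3 = 00111100011
→ shifted left by 1 (mod 2^11) → 01111000110 = 966
1625 = 11001011001
→ OR → 11111011111 = 2015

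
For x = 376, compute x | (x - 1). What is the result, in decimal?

383

x = 101111000 = 376
x - 1 = 101110111
OR    = 101111111 = 383
(x | (x - 1) sets all bits below the lowest set bit.)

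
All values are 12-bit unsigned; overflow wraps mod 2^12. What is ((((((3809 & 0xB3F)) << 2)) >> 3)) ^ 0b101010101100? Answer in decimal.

3004

3809 = 111011100001
0xB3F = 101100111111
→ & → 101000100001 = 2593
→ << 2 (mod 2^12) → 100010000100 = 2180
→ >> 3 → 000100010000 = 272
0b101010101100 = 101010101100
→ ^ → 101110111100 = 3004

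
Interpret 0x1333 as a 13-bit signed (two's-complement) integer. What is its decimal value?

-3277

pattern = 1001100110011 (MSB is 1 ⇒ negative)
Invert: 0110011001100, add 1 → 0110011001101 = 3277, so the value is -3277.
(Equivalently: 4915 - 2^13 = 4915 - 8192 = -3277.)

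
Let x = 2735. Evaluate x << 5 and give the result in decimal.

87520

2735 = 00000101010101111
shift left by 5 → 10101010111100000 = 87520
(equivalently, 2735 × 2^5 = 2735 × 32)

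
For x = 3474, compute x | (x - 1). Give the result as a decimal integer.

3475

x = 110110010010 = 3474
x - 1 = 110110010001
OR    = 110110010011 = 3475
(x | (x - 1) sets all bits below the lowest set bit.)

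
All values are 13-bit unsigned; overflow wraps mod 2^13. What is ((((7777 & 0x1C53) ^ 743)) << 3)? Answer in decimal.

5424

7777 = 1111001100001
0x1C53 = 1110001010011
→ & → 1110001000001 = 7233
743 = 0001011100111
→ ^ → 1111010100110 = 7846
→ << 3 (mod 2^13) → 1010100110000 = 5424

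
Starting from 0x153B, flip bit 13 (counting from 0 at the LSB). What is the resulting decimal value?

x = 01010100111011
bit 13 is currently 0; toggle it via x ^ (1 << 13) = x ^ 8192
→ 11010100111011 = 13627

13627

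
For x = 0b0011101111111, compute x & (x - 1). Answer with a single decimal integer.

1918

x = 11101111111 = 1919
x - 1 = 11101111110
AND   = 11101111110 = 1918
(x & (x - 1) clears the lowest set bit of x.)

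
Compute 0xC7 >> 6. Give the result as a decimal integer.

0xC7 = 11000111
shift right by 6 → 00000011 = 3
(equivalently, floor(199 / 64))

3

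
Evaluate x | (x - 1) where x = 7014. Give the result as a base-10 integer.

7015

x = 1101101100110 = 7014
x - 1 = 1101101100101
OR    = 1101101100111 = 7015
(x | (x - 1) sets all bits below the lowest set bit.)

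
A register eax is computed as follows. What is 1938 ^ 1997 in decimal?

1938 = 11110010010
1997 = 11111001101
XOR → 00001011111 = 95

95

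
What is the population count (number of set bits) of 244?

244 = 11110100
Count the 1s: 1 + 1 + 1 + 1 + 1 = 5

5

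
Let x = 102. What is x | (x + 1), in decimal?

103

x = 1100110 = 102
x + 1 = 1100111
OR    = 1100111 = 103
(x | (x + 1) sets the lowest cleared bit.)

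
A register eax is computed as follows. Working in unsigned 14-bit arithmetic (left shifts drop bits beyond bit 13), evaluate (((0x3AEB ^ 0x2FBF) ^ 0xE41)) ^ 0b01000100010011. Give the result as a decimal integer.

0x3AEB = 11101011101011
0x2FBF = 10111110111111
→ ^ → 01010101010100 = 5460
0xE41 = 00111001000001
→ ^ → 01101100010101 = 6933
0b01000100010011 = 01000100010011
→ ^ → 00101000000110 = 2566

2566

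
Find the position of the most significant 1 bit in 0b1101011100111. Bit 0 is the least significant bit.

0b1101011100111 = 1101011100111
The topmost 1 is at position 12 (since 2^12 = 4096 ≤ 6887 < 8192).

12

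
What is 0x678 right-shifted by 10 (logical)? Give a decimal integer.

1

0x678 = 11001111000
shift right by 10 → 00000000001 = 1
(equivalently, floor(1656 / 1024))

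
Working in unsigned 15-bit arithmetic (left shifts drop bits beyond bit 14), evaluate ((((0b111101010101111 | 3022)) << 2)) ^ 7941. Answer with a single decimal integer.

28857

0b111101010101111 = 111101010101111
3022 = 000101111001110
→ | → 111101111101111 = 31727
→ << 2 (mod 2^15) → 110111110111100 = 28604
7941 = 001111100000101
→ ^ → 111000010111001 = 28857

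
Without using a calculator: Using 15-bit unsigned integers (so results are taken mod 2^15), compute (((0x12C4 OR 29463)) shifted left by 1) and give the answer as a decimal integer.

26542

0x12C4 = 001001011000100
29463 = 111001100010111
→ OR → 111001111010111 = 29655
→ shifted left by 1 (mod 2^15) → 110011110101110 = 26542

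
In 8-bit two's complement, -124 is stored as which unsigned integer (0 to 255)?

132

124 in 8 bits: 01111100
Invert: 10000011
Add 1:  10000100 = 132
(Check: 2^8 - 124 = 256 - 124 = 132.)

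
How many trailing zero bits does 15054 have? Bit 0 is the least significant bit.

15054 = 11101011001110
Trailing zeros: 1, so the lowest set bit is bit 1 (value 2).

1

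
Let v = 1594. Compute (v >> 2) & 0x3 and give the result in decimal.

v = 011000111010
Shift right by 2: 0110001110
Mask low 2 bits: 10 = 2

2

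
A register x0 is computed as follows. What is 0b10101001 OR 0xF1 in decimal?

249

a = 10101001
0xF1 = 11110001
 OR → 11111001 = 249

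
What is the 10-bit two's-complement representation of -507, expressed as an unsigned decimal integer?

517

507 in 10 bits: 0111111011
Invert: 1000000100
Add 1:  1000000101 = 517
(Check: 2^10 - 507 = 1024 - 507 = 517.)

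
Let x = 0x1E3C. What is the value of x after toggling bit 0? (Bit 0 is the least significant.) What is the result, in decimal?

7741

x = 1111000111100
bit 0 is currently 0; toggle it via x ^ (1 << 0) = x ^ 1
→ 1111000111101 = 7741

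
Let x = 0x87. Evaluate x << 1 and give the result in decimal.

0x87 = 010000111
shift left by 1 → 100001110 = 270
(equivalently, 135 × 2^1 = 135 × 2)

270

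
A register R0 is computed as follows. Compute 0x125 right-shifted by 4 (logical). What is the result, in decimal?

18

0x125 = 100100101
shift right by 4 → 000010010 = 18
(equivalently, floor(293 / 16))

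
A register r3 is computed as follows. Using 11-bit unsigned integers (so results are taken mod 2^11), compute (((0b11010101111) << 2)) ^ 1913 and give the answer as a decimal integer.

0b11010101111 = 11010101111
→ << 2 (mod 2^11) → 01010111100 = 700
1913 = 11101111001
→ ^ → 10111000101 = 1477

1477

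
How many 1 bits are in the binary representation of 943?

8

943 = 1110101111
Count the 1s: 1 + 1 + 1 + 1 + 1 + 1 + 1 + 1 = 8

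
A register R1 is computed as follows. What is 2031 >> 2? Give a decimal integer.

507

2031 = 11111101111
shift right by 2 → 00111111011 = 507
(equivalently, floor(2031 / 4))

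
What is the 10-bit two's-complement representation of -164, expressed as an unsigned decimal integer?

860

164 in 10 bits: 0010100100
Invert: 1101011011
Add 1:  1101011100 = 860
(Check: 2^10 - 164 = 1024 - 164 = 860.)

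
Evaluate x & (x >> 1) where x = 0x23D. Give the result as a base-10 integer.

28

x = 1000111101 = 573
x>>1 = 0100011110
AND  = 0000011100 = 28
(x & (x >> 1) has a 1 wherever x has two consecutive 1 bits.)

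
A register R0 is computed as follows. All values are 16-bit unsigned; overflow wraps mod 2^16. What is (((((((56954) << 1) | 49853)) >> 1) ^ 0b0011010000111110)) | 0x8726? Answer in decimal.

56954 = 1101111001111010
→ << 1 (mod 2^16) → 1011110011110100 = 48372
49853 = 1100001010111101
→ | → 1111111011111101 = 65277
→ >> 1 → 0111111101111110 = 32638
0b0011010000111110 = 0011010000111110
→ ^ → 0100101101000000 = 19264
0x8726 = 1000011100100110
→ | → 1100111101100110 = 53094

53094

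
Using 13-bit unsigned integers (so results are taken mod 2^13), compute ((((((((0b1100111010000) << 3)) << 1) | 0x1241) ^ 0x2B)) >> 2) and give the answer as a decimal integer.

0b1100111010000 = 1100111010000
→ << 3 (mod 2^13) → 0111010000000 = 3712
→ << 1 (mod 2^13) → 1110100000000 = 7424
0x1241 = 1001001000001
→ | → 1111101000001 = 8001
0x2B = 0000000101011
→ ^ → 1111101101010 = 8042
→ >> 2 → 0011111011010 = 2010

2010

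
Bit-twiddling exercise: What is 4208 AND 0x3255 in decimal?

4208 = 01000001110000
0x3255 = 11001001010101
AND → 01000001010000 = 4176

4176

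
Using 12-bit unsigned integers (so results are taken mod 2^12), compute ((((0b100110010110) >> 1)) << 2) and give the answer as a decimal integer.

0b100110010110 = 100110010110
→ >> 1 → 010011001011 = 1227
→ << 2 (mod 2^12) → 001100101100 = 812

812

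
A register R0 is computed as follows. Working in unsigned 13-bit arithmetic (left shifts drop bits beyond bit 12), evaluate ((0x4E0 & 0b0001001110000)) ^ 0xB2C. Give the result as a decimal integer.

2892

0x4E0 = 0010011100000
0b0001001110000 = 0001001110000
→ & → 0000001100000 = 96
0xB2C = 0101100101100
→ ^ → 0101101001100 = 2892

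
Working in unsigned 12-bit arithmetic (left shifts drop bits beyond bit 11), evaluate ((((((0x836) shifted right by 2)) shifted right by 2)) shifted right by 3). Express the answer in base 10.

16

0x836 = 100000110110
→ shifted right by 2 → 001000001101 = 525
→ shifted right by 2 → 000010000011 = 131
→ shifted right by 3 → 000000010000 = 16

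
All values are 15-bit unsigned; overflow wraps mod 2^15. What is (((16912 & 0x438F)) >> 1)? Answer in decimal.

16912 = 100001000010000
0x438F = 100001110001111
→ & → 100001000000000 = 16896
→ >> 1 → 010000100000000 = 8448

8448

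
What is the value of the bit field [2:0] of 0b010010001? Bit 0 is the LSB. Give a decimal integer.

1

v = 010010001
Shift right by 0: 010010001
Mask low 3 bits: 001 = 1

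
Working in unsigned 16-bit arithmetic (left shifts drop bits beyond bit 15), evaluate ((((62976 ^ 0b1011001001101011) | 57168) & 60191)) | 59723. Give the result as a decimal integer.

62976 = 1111011000000000
0b1011001001101011 = 1011001001101011
→ ^ → 0100010001101011 = 17515
57168 = 1101111101010000
→ | → 1101111101111011 = 57211
60191 = 1110101100011111
→ & → 1100101100011011 = 51995
59723 = 1110100101001011
→ | → 1110101101011011 = 60251

60251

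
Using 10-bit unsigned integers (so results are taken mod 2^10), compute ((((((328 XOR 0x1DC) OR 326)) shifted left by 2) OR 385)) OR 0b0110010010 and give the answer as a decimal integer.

987

328 = 0101001000
0x1DC = 0111011100
→ XOR → 0010010100 = 148
326 = 0101000110
→ OR → 0111010110 = 470
→ shifted left by 2 (mod 2^10) → 1101011000 = 856
385 = 0110000001
→ OR → 1111011001 = 985
0b0110010010 = 0110010010
→ OR → 1111011011 = 987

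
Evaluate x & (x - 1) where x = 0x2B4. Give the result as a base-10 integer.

x = 1010110100 = 692
x - 1 = 1010110011
AND   = 1010110000 = 688
(x & (x - 1) clears the lowest set bit of x.)

688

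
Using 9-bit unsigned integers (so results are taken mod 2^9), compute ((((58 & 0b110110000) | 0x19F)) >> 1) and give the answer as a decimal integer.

58 = 000111010
0b110110000 = 110110000
→ & → 000110000 = 48
0x19F = 110011111
→ | → 110111111 = 447
→ >> 1 → 011011111 = 223

223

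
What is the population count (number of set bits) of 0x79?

0x79 = 1111001
Count the 1s: 1 + 1 + 1 + 1 + 1 = 5

5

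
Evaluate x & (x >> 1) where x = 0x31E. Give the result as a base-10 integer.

x = 1100011110 = 798
x>>1 = 0110001111
AND  = 0100001110 = 270
(x & (x >> 1) has a 1 wherever x has two consecutive 1 bits.)

270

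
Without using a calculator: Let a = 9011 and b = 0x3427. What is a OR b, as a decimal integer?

9011 = 10001100110011
0x3427 = 11010000100111
 OR → 11011100110111 = 14135

14135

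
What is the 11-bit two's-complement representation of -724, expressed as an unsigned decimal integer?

724 in 11 bits: 01011010100
Invert: 10100101011
Add 1:  10100101100 = 1324
(Check: 2^11 - 724 = 2048 - 724 = 1324.)

1324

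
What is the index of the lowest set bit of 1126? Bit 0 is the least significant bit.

1

1126 = 10001100110
Trailing zeros: 1, so the lowest set bit is bit 1 (value 2).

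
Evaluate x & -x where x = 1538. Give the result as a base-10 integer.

2

x = 11000000010 = 1538
-x (two's complement) = …00111111110
AND   = 00000000010 = 2
(x & -x isolates the lowest set bit of x.)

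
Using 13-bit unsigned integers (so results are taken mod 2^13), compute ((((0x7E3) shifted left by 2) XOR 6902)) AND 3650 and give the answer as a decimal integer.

0x7E3 = 0011111100011
→ shifted left by 2 (mod 2^13) → 1111110001100 = 8076
6902 = 1101011110110
→ XOR → 0010101111010 = 1402
3650 = 0111001000010
→ AND → 0010001000010 = 1090

1090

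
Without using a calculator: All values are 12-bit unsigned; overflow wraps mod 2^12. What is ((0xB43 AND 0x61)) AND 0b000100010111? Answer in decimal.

0xB43 = 101101000011
0x61 = 000001100001
→ AND → 000001000001 = 65
0b000100010111 = 000100010111
→ AND → 000000000001 = 1

1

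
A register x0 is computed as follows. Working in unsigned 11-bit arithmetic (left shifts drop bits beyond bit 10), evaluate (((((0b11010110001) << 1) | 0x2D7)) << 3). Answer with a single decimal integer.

0b11010110001 = 11010110001
→ << 1 (mod 2^11) → 10101100010 = 1378
0x2D7 = 01011010111
→ | → 11111110111 = 2039
→ << 3 (mod 2^11) → 11110111000 = 1976

1976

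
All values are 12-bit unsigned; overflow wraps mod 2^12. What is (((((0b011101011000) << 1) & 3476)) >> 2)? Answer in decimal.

804

0b011101011000 = 011101011000
→ << 1 (mod 2^12) → 111010110000 = 3760
3476 = 110110010100
→ & → 110010010000 = 3216
→ >> 2 → 001100100100 = 804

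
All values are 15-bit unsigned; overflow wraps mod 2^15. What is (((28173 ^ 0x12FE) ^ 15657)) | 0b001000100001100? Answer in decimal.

28173 = 110111000001101
0x12FE = 001001011111110
→ ^ → 111110011110011 = 31987
15657 = 011110100101001
→ ^ → 100000111011010 = 16858
0b001000100001100 = 001000100001100
→ | → 101000111011110 = 20958

20958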